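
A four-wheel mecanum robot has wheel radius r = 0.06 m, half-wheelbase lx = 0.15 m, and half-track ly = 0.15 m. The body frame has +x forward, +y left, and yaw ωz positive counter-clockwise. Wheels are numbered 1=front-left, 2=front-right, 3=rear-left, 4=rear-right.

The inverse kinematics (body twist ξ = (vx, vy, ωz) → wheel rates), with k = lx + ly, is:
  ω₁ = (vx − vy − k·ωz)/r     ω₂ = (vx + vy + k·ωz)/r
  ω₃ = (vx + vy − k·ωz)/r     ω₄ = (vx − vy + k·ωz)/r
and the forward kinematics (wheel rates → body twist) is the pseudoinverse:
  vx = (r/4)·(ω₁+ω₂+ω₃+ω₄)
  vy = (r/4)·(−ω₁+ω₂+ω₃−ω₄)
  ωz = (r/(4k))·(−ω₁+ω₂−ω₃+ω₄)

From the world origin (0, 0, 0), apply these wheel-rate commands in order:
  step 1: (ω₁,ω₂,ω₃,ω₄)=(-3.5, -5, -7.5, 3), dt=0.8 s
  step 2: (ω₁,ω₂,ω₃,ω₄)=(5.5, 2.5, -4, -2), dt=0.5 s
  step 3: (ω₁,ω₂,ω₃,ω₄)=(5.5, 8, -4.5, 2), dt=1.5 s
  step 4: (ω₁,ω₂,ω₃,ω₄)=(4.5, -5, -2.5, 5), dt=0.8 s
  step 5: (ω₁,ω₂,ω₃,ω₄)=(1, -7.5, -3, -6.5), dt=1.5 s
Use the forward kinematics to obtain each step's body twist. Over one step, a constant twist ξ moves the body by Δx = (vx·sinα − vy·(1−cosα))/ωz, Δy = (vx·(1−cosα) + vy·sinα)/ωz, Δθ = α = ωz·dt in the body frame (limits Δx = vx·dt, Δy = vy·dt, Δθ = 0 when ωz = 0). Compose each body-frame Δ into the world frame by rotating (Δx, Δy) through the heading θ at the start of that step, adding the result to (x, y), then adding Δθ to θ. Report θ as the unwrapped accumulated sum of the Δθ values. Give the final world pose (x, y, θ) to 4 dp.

step 1: ξ=(vx,vy,ωz)=(-0.1950, -0.1800, 0.4500), dt=0.8 → body Δ=(-0.1270, -0.1687, 0.3600) → world pose (-0.1270, -0.1687, 0.3600)
step 2: ξ=(vx,vy,ωz)=(0.0300, -0.0750, -0.0500), dt=0.5 → body Δ=(0.0145, -0.0377, -0.0250) → world pose (-0.1001, -0.1988, 0.3350)
step 3: ξ=(vx,vy,ωz)=(0.1650, -0.0600, 0.4500), dt=1.5 → body Δ=(0.2584, -0.0029, 0.6750) → world pose (0.1448, -0.1166, 1.0100)
step 4: ξ=(vx,vy,ωz)=(0.0300, -0.2550, -0.1000), dt=0.8 → body Δ=(0.0158, -0.2047, -0.0800) → world pose (0.3266, -0.2121, 0.9300)
step 5: ξ=(vx,vy,ωz)=(-0.2400, -0.0750, -0.6000), dt=1.5 → body Δ=(-0.3606, 0.0534, -0.9000) → world pose (0.0682, -0.4693, 0.0300)

(0.0682, -0.4693, 0.0300)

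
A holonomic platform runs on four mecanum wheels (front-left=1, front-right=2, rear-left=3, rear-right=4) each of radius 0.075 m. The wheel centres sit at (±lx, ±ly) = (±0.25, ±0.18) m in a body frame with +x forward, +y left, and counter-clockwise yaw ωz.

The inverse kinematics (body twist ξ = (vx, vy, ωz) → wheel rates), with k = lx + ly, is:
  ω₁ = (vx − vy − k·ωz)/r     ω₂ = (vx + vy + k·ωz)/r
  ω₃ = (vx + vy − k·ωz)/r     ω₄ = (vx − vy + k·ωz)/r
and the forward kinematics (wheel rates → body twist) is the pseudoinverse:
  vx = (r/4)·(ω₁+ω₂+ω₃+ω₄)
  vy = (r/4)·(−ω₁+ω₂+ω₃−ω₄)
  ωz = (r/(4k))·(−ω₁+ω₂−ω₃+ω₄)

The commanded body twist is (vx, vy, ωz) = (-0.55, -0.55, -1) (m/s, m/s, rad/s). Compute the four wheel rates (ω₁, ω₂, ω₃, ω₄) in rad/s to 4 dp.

k = lx + ly = 0.25 + 0.18 = 0.4300;  k·ωz = 0.4300·-1 = -0.4300
ω₁ (FL) = (vx − vy − k·ωz)/r = 0.4300/0.075 = 5.7333
ω₂ (FR) = (vx + vy + k·ωz)/r = -1.5300/0.075 = -20.4000
ω₃ (RL) = (vx + vy − k·ωz)/r = -0.6700/0.075 = -8.9333
ω₄ (RR) = (vx − vy + k·ωz)/r = -0.4300/0.075 = -5.7333

(5.7333, -20.4000, -8.9333, -5.7333)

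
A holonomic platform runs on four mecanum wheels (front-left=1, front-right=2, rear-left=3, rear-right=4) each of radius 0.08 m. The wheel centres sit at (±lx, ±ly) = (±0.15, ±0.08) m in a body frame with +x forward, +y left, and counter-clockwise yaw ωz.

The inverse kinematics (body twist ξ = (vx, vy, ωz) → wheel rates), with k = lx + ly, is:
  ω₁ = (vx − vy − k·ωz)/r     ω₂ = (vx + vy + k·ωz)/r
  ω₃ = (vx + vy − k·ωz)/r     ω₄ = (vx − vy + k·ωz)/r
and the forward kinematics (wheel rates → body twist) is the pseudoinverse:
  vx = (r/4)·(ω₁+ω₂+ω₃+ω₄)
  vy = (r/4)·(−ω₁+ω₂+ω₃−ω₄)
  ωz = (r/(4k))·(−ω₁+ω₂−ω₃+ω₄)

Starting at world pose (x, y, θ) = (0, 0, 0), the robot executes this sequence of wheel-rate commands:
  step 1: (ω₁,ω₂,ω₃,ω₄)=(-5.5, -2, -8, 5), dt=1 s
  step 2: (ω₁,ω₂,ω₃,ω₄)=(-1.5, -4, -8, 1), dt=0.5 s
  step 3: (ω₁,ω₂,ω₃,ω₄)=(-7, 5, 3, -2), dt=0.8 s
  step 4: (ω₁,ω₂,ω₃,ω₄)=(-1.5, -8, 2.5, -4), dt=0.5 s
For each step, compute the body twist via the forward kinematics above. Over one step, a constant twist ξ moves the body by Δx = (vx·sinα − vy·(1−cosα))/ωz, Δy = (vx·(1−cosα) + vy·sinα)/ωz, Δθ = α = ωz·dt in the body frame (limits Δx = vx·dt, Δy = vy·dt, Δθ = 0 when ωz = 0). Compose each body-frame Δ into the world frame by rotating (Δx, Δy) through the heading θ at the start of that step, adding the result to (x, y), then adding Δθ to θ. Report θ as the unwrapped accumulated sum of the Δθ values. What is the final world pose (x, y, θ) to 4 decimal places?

step 1: ξ=(vx,vy,ωz)=(-0.2100, -0.1900, 1.4348), dt=1.0 → body Δ=(-0.0305, -0.2577, 1.4348) → world pose (-0.0305, -0.2577, 1.4348)
step 2: ξ=(vx,vy,ωz)=(-0.2500, -0.2300, 0.5652), dt=0.5 → body Δ=(-0.1072, -0.1310, 0.2826) → world pose (0.0847, -0.3817, 1.7174)
step 3: ξ=(vx,vy,ωz)=(-0.0200, 0.3400, 0.6087), dt=0.8 → body Δ=(-0.0803, 0.2576, 0.4870) → world pose (-0.1583, -0.4988, 2.2043)
step 4: ξ=(vx,vy,ωz)=(-0.2200, 0.0000, -1.1304), dt=0.5 → body Δ=(-0.1042, 0.0303, -0.5652) → world pose (-0.1210, -0.6007, 1.6391)

(-0.1210, -0.6007, 1.6391)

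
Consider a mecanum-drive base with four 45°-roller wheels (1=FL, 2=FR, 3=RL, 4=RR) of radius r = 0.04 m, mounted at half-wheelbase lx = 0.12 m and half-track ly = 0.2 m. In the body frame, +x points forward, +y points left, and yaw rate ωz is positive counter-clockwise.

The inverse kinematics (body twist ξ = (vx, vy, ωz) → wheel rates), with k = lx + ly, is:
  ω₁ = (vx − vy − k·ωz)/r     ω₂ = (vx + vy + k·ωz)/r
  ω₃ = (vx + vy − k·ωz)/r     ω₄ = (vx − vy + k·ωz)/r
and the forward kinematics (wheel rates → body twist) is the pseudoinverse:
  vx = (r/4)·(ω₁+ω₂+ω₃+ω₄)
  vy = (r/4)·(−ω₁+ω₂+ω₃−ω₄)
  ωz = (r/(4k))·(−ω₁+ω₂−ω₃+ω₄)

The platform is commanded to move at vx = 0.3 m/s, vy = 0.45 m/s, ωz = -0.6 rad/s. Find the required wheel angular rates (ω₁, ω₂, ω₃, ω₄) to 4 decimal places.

k = lx + ly = 0.12 + 0.2 = 0.3200;  k·ωz = 0.3200·-0.6 = -0.1920
ω₁ (FL) = (vx − vy − k·ωz)/r = 0.0420/0.04 = 1.0500
ω₂ (FR) = (vx + vy + k·ωz)/r = 0.5580/0.04 = 13.9500
ω₃ (RL) = (vx + vy − k·ωz)/r = 0.9420/0.04 = 23.5500
ω₄ (RR) = (vx − vy + k·ωz)/r = -0.3420/0.04 = -8.5500

(1.0500, 13.9500, 23.5500, -8.5500)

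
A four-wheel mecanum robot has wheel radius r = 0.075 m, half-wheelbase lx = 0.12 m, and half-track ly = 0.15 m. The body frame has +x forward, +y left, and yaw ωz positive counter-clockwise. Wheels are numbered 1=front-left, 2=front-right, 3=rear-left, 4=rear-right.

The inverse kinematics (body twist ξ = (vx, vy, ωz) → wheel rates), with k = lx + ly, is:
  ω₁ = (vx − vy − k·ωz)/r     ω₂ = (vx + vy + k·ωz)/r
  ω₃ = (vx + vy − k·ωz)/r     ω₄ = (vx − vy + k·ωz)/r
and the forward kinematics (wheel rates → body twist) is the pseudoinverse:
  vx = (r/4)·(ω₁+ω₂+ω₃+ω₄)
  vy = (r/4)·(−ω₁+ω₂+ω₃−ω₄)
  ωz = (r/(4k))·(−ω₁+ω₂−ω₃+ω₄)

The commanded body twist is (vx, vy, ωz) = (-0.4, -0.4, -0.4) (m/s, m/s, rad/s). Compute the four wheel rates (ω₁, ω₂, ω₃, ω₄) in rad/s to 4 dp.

(1.4400, -12.1067, -9.2267, -1.4400)

k = lx + ly = 0.12 + 0.15 = 0.2700;  k·ωz = 0.2700·-0.4 = -0.1080
ω₁ (FL) = (vx − vy − k·ωz)/r = 0.1080/0.075 = 1.4400
ω₂ (FR) = (vx + vy + k·ωz)/r = -0.9080/0.075 = -12.1067
ω₃ (RL) = (vx + vy − k·ωz)/r = -0.6920/0.075 = -9.2267
ω₄ (RR) = (vx − vy + k·ωz)/r = -0.1080/0.075 = -1.4400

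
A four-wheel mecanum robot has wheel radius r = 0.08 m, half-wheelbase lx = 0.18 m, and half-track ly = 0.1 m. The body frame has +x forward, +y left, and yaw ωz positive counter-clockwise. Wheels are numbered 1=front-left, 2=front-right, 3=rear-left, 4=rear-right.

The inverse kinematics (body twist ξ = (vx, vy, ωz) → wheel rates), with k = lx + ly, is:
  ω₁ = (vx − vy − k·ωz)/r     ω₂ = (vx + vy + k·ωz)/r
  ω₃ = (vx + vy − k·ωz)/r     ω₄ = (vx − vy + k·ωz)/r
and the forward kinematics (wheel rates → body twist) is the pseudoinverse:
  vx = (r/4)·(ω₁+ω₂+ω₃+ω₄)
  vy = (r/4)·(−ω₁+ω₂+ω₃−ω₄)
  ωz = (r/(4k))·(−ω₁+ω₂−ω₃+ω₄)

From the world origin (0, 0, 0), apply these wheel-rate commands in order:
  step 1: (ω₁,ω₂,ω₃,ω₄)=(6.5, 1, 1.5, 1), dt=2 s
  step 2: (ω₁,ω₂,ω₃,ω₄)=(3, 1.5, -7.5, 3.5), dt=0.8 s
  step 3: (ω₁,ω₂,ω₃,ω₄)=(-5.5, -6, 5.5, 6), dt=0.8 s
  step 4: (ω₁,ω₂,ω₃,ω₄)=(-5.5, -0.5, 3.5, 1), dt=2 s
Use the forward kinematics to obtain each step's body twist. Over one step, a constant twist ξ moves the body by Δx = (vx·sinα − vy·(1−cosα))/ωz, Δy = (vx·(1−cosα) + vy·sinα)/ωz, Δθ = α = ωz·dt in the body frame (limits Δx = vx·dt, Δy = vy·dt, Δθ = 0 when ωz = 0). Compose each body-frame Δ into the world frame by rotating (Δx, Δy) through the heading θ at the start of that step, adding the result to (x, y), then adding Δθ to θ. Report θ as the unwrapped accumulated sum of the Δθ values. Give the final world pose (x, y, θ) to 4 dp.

(0.1459, -0.2181, 0.0429)

step 1: ξ=(vx,vy,ωz)=(0.2000, -0.1000, -0.4286), dt=2.0 → body Δ=(0.2722, -0.3376, -0.8571) → world pose (0.2722, -0.3376, -0.8571)
step 2: ξ=(vx,vy,ωz)=(0.0100, -0.2500, 0.6786), dt=0.8 → body Δ=(0.0606, -0.1882, 0.5429) → world pose (0.1696, -0.5066, -0.3143)
step 3: ξ=(vx,vy,ωz)=(0.0000, -0.0200, 0.0000), dt=0.8 → body Δ=(0.0000, -0.0160, 0.0000) → world pose (0.1646, -0.5218, -0.3143)
step 4: ξ=(vx,vy,ωz)=(-0.0300, 0.1500, 0.1786), dt=2.0 → body Δ=(-0.1117, 0.2831, 0.3571) → world pose (0.1459, -0.2181, 0.0429)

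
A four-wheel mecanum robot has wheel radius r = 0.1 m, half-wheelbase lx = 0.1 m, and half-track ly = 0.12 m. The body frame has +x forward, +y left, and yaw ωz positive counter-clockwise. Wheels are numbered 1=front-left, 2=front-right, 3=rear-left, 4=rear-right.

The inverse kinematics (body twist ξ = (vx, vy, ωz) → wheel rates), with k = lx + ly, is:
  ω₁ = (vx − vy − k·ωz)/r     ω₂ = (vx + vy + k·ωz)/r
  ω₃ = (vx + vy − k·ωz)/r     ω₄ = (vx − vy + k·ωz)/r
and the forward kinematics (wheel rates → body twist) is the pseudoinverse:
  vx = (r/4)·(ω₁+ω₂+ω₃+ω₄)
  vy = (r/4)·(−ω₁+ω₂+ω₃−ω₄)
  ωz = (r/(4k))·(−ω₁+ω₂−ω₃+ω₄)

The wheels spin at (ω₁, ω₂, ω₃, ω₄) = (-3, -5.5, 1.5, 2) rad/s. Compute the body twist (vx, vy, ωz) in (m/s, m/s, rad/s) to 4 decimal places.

(-0.1250, -0.0750, -0.2273)

k = lx + ly = 0.1 + 0.12 = 0.2200
ω₁+ω₂+ω₃+ω₄ = -5.0000  →  vx = (0.1/4)·-5.0000 = -0.1250
−ω₁+ω₂+ω₃−ω₄ = -3.0000  →  vy = (0.1/4)·-3.0000 = -0.0750
−ω₁+ω₂−ω₃+ω₄ = -2.0000  →  ωz = (0.1/0.8800)·-2.0000 = -0.2273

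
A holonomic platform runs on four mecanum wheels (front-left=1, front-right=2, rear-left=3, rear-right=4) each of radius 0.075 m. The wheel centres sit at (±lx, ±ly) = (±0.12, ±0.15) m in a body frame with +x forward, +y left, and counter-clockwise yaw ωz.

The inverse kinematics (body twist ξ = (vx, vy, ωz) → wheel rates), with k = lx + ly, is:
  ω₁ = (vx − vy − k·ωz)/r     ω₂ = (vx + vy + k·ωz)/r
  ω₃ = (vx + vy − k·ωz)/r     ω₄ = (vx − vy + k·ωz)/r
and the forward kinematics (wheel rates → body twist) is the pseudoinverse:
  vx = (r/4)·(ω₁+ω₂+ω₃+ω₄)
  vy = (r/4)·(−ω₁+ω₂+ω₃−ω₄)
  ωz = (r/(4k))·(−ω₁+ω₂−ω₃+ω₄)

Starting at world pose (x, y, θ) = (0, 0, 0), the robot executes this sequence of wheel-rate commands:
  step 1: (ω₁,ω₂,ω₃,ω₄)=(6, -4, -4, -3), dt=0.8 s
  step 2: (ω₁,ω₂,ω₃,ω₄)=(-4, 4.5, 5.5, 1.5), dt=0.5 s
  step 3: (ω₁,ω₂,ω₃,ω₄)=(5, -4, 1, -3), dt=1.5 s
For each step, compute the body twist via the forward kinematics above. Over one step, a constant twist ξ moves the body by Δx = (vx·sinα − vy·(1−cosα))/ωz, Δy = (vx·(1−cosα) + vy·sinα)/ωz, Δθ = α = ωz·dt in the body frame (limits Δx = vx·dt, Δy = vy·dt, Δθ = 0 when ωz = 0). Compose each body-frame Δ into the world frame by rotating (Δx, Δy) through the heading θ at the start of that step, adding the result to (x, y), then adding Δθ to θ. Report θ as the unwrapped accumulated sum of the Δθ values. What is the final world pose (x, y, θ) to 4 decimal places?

step 1: ξ=(vx,vy,ωz)=(-0.0938, -0.2062, -0.6250), dt=0.8 → body Δ=(-0.1123, -0.1398, -0.5000) → world pose (-0.1123, -0.1398, -0.5000)
step 2: ξ=(vx,vy,ωz)=(0.1406, 0.2344, 0.3125), dt=0.5 → body Δ=(0.0609, 0.1222, 0.1562) → world pose (-0.0003, -0.0618, -0.3438)
step 3: ξ=(vx,vy,ωz)=(-0.0187, -0.0938, -0.9028), dt=1.5 → body Δ=(-0.1018, -0.0851, -1.3542) → world pose (-0.1248, -0.1076, -1.6979)

(-0.1248, -0.1076, -1.6979)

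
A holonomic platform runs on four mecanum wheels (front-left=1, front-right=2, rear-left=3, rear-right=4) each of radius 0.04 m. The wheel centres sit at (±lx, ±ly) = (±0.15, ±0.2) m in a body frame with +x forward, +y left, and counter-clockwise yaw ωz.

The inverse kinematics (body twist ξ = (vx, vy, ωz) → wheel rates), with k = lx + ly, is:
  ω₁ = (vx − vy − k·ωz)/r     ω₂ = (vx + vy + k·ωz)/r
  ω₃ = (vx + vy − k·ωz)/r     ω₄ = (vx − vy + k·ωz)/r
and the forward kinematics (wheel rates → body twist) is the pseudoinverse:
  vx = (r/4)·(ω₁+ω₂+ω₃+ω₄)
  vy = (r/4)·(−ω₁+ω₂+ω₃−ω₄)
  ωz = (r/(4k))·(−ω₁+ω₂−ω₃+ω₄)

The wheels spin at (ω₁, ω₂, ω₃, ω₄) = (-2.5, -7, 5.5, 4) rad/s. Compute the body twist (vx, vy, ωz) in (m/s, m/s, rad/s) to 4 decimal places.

(0.0000, -0.0300, -0.1714)

k = lx + ly = 0.15 + 0.2 = 0.3500
ω₁+ω₂+ω₃+ω₄ = 0.0000  →  vx = (0.04/4)·0.0000 = 0.0000
−ω₁+ω₂+ω₃−ω₄ = -3.0000  →  vy = (0.04/4)·-3.0000 = -0.0300
−ω₁+ω₂−ω₃+ω₄ = -6.0000  →  ωz = (0.04/1.4000)·-6.0000 = -0.1714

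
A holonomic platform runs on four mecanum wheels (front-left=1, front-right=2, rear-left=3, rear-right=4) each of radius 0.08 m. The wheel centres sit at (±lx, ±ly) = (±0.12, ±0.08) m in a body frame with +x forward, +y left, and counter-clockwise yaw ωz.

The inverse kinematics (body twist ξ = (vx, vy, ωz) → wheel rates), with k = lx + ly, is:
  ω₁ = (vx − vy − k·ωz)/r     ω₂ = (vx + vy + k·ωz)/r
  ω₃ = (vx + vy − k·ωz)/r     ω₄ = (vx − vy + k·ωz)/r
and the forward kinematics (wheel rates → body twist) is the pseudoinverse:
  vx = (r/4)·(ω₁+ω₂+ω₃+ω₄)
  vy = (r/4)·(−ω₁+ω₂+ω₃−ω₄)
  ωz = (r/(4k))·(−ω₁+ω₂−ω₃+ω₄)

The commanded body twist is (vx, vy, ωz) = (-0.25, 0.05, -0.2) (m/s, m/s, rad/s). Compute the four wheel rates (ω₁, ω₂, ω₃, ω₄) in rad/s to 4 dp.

k = lx + ly = 0.12 + 0.08 = 0.2000;  k·ωz = 0.2000·-0.2 = -0.0400
ω₁ (FL) = (vx − vy − k·ωz)/r = -0.2600/0.08 = -3.2500
ω₂ (FR) = (vx + vy + k·ωz)/r = -0.2400/0.08 = -3.0000
ω₃ (RL) = (vx + vy − k·ωz)/r = -0.1600/0.08 = -2.0000
ω₄ (RR) = (vx − vy + k·ωz)/r = -0.3400/0.08 = -4.2500

(-3.2500, -3.0000, -2.0000, -4.2500)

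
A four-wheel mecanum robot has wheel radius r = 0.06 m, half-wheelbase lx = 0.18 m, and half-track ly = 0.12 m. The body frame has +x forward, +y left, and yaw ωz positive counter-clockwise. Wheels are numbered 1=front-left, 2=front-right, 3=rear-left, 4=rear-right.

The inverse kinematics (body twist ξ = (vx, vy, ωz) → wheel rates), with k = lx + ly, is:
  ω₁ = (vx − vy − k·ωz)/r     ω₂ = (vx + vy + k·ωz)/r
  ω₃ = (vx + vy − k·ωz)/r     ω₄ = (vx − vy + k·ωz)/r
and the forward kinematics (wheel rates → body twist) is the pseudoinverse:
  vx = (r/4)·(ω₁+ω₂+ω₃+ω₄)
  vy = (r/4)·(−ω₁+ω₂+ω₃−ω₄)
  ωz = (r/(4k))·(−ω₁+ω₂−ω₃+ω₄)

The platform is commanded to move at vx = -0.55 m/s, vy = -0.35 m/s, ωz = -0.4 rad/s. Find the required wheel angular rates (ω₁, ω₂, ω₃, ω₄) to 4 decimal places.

k = lx + ly = 0.18 + 0.12 = 0.3000;  k·ωz = 0.3000·-0.4 = -0.1200
ω₁ (FL) = (vx − vy − k·ωz)/r = -0.0800/0.06 = -1.3333
ω₂ (FR) = (vx + vy + k·ωz)/r = -1.0200/0.06 = -17.0000
ω₃ (RL) = (vx + vy − k·ωz)/r = -0.7800/0.06 = -13.0000
ω₄ (RR) = (vx − vy + k·ωz)/r = -0.3200/0.06 = -5.3333

(-1.3333, -17.0000, -13.0000, -5.3333)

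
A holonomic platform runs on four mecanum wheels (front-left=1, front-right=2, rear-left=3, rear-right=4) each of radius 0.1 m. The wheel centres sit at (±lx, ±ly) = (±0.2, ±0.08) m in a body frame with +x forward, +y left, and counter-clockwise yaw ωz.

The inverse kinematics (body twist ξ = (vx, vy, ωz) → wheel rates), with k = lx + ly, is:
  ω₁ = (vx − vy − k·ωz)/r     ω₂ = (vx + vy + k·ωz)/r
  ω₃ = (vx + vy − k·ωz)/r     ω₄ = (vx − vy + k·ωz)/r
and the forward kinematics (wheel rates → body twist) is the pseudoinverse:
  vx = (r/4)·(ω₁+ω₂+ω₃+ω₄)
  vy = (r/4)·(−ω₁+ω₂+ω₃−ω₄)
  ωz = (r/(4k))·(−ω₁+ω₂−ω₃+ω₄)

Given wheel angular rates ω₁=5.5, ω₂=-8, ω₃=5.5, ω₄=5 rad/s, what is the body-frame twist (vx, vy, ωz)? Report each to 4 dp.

k = lx + ly = 0.2 + 0.08 = 0.2800
ω₁+ω₂+ω₃+ω₄ = 8.0000  →  vx = (0.1/4)·8.0000 = 0.2000
−ω₁+ω₂+ω₃−ω₄ = -13.0000  →  vy = (0.1/4)·-13.0000 = -0.3250
−ω₁+ω₂−ω₃+ω₄ = -14.0000  →  ωz = (0.1/1.1200)·-14.0000 = -1.2500

(0.2000, -0.3250, -1.2500)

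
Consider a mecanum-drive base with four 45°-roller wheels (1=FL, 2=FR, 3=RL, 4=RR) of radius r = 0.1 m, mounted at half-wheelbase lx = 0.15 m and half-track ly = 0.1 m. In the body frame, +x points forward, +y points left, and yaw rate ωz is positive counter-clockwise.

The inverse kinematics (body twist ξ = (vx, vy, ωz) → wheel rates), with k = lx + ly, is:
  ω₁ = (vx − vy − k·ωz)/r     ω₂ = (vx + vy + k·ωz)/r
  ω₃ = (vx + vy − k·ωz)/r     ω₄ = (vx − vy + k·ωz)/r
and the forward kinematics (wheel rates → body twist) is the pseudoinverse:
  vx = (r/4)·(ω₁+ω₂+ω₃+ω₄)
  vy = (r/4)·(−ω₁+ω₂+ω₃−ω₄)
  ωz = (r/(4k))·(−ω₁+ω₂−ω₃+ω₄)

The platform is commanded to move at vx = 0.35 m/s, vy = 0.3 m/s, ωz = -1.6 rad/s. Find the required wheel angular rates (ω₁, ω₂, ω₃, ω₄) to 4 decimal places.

k = lx + ly = 0.15 + 0.1 = 0.2500;  k·ωz = 0.2500·-1.6 = -0.4000
ω₁ (FL) = (vx − vy − k·ωz)/r = 0.4500/0.1 = 4.5000
ω₂ (FR) = (vx + vy + k·ωz)/r = 0.2500/0.1 = 2.5000
ω₃ (RL) = (vx + vy − k·ωz)/r = 1.0500/0.1 = 10.5000
ω₄ (RR) = (vx − vy + k·ωz)/r = -0.3500/0.1 = -3.5000

(4.5000, 2.5000, 10.5000, -3.5000)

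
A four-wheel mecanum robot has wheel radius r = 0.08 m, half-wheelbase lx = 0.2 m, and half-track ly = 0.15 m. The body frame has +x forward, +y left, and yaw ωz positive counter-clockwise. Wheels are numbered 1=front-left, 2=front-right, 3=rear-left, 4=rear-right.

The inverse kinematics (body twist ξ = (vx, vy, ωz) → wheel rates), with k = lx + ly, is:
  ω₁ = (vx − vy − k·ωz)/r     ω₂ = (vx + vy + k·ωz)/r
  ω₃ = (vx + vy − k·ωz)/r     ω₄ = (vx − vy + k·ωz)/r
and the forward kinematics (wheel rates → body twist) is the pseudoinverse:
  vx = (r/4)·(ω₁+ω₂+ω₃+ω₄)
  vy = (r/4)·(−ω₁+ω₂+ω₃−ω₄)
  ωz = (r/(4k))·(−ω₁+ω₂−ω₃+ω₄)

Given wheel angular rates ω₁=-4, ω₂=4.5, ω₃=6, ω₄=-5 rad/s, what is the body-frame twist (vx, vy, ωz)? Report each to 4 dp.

k = lx + ly = 0.2 + 0.15 = 0.3500
ω₁+ω₂+ω₃+ω₄ = 1.5000  →  vx = (0.08/4)·1.5000 = 0.0300
−ω₁+ω₂+ω₃−ω₄ = 19.5000  →  vy = (0.08/4)·19.5000 = 0.3900
−ω₁+ω₂−ω₃+ω₄ = -2.5000  →  ωz = (0.08/1.4000)·-2.5000 = -0.1429

(0.0300, 0.3900, -0.1429)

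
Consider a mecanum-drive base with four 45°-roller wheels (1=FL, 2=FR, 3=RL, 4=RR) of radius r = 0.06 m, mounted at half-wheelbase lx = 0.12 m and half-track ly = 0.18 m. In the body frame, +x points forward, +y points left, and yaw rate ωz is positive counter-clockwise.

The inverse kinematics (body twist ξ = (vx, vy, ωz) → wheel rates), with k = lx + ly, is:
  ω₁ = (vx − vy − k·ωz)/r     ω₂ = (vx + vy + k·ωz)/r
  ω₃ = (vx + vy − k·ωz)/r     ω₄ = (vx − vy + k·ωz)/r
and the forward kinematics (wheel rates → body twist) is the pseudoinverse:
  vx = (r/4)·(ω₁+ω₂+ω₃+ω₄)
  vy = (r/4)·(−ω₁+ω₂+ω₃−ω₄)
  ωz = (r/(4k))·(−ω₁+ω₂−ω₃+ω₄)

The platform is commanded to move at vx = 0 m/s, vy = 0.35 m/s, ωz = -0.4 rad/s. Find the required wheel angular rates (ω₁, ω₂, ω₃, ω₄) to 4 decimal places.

(-3.8333, 3.8333, 7.8333, -7.8333)

k = lx + ly = 0.12 + 0.18 = 0.3000;  k·ωz = 0.3000·-0.4 = -0.1200
ω₁ (FL) = (vx − vy − k·ωz)/r = -0.2300/0.06 = -3.8333
ω₂ (FR) = (vx + vy + k·ωz)/r = 0.2300/0.06 = 3.8333
ω₃ (RL) = (vx + vy − k·ωz)/r = 0.4700/0.06 = 7.8333
ω₄ (RR) = (vx − vy + k·ωz)/r = -0.4700/0.06 = -7.8333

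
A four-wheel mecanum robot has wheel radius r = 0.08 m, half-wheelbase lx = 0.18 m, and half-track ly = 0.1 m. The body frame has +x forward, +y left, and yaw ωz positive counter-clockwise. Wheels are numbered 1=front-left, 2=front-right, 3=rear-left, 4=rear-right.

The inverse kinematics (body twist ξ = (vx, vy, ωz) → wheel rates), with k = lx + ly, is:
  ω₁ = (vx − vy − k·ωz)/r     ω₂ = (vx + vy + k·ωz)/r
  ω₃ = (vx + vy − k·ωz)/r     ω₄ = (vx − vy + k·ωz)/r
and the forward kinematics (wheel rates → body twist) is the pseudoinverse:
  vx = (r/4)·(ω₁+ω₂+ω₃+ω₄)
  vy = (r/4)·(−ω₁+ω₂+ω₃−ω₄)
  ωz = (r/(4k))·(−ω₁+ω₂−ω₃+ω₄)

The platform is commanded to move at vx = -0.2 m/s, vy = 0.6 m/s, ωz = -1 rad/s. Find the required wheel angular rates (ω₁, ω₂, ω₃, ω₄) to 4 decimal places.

(-6.5000, 1.5000, 8.5000, -13.5000)

k = lx + ly = 0.18 + 0.1 = 0.2800;  k·ωz = 0.2800·-1 = -0.2800
ω₁ (FL) = (vx − vy − k·ωz)/r = -0.5200/0.08 = -6.5000
ω₂ (FR) = (vx + vy + k·ωz)/r = 0.1200/0.08 = 1.5000
ω₃ (RL) = (vx + vy − k·ωz)/r = 0.6800/0.08 = 8.5000
ω₄ (RR) = (vx − vy + k·ωz)/r = -1.0800/0.08 = -13.5000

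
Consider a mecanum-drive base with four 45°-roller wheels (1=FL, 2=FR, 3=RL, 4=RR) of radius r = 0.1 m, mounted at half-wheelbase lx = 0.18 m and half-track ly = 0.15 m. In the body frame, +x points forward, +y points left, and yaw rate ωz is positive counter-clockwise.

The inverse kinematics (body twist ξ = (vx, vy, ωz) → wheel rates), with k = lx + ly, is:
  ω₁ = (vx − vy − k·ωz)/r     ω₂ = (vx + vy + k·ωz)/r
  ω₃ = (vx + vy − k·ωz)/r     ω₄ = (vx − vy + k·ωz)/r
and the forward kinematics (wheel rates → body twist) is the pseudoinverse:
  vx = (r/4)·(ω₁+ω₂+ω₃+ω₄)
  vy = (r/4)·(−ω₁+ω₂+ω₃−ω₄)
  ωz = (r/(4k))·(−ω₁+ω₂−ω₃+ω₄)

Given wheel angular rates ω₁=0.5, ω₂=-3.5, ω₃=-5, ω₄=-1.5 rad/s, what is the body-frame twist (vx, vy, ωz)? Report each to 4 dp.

k = lx + ly = 0.18 + 0.15 = 0.3300
ω₁+ω₂+ω₃+ω₄ = -9.5000  →  vx = (0.1/4)·-9.5000 = -0.2375
−ω₁+ω₂+ω₃−ω₄ = -7.5000  →  vy = (0.1/4)·-7.5000 = -0.1875
−ω₁+ω₂−ω₃+ω₄ = -0.5000  →  ωz = (0.1/1.3200)·-0.5000 = -0.0379

(-0.2375, -0.1875, -0.0379)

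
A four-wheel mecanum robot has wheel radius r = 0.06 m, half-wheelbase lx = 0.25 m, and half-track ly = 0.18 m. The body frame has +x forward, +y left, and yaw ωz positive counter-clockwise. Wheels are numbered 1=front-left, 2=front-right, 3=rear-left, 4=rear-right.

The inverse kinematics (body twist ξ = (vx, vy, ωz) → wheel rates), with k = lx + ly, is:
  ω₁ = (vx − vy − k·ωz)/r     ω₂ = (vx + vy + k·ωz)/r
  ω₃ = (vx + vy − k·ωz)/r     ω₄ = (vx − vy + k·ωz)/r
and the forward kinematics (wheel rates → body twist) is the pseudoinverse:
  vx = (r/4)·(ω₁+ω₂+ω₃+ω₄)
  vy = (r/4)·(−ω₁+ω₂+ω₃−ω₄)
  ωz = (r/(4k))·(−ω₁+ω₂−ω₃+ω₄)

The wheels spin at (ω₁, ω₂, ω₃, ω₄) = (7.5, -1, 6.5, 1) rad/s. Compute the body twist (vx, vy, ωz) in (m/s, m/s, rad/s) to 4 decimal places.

k = lx + ly = 0.25 + 0.18 = 0.4300
ω₁+ω₂+ω₃+ω₄ = 14.0000  →  vx = (0.06/4)·14.0000 = 0.2100
−ω₁+ω₂+ω₃−ω₄ = -3.0000  →  vy = (0.06/4)·-3.0000 = -0.0450
−ω₁+ω₂−ω₃+ω₄ = -14.0000  →  ωz = (0.06/1.7200)·-14.0000 = -0.4884

(0.2100, -0.0450, -0.4884)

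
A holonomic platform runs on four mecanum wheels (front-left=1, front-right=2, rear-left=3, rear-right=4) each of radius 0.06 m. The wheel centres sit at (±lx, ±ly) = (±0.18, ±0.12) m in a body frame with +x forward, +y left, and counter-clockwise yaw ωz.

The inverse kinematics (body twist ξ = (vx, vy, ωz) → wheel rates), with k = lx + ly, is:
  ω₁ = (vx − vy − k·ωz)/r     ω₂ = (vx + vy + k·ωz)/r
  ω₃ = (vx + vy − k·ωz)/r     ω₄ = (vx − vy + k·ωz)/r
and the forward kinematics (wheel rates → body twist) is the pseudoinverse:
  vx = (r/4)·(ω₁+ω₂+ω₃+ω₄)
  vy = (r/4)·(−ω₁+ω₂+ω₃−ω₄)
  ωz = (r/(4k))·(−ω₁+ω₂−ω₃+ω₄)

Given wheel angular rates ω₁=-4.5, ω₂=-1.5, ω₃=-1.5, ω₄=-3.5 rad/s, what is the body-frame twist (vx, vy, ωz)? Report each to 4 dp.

k = lx + ly = 0.18 + 0.12 = 0.3000
ω₁+ω₂+ω₃+ω₄ = -11.0000  →  vx = (0.06/4)·-11.0000 = -0.1650
−ω₁+ω₂+ω₃−ω₄ = 5.0000  →  vy = (0.06/4)·5.0000 = 0.0750
−ω₁+ω₂−ω₃+ω₄ = 1.0000  →  ωz = (0.06/1.2000)·1.0000 = 0.0500

(-0.1650, 0.0750, 0.0500)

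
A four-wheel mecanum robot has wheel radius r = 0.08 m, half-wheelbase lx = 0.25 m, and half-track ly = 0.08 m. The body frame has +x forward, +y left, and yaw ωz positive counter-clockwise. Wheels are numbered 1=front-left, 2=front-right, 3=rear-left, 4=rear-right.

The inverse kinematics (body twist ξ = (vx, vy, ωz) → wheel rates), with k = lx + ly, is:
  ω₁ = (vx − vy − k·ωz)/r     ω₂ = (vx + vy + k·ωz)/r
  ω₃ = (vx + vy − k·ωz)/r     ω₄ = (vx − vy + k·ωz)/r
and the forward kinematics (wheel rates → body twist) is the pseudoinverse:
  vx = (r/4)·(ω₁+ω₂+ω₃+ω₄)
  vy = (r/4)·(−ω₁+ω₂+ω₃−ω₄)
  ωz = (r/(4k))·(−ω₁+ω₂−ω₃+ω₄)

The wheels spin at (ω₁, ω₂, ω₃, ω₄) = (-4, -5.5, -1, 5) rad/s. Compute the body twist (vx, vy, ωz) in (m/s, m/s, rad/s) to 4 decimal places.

k = lx + ly = 0.25 + 0.08 = 0.3300
ω₁+ω₂+ω₃+ω₄ = -5.5000  →  vx = (0.08/4)·-5.5000 = -0.1100
−ω₁+ω₂+ω₃−ω₄ = -7.5000  →  vy = (0.08/4)·-7.5000 = -0.1500
−ω₁+ω₂−ω₃+ω₄ = 4.5000  →  ωz = (0.08/1.3200)·4.5000 = 0.2727

(-0.1100, -0.1500, 0.2727)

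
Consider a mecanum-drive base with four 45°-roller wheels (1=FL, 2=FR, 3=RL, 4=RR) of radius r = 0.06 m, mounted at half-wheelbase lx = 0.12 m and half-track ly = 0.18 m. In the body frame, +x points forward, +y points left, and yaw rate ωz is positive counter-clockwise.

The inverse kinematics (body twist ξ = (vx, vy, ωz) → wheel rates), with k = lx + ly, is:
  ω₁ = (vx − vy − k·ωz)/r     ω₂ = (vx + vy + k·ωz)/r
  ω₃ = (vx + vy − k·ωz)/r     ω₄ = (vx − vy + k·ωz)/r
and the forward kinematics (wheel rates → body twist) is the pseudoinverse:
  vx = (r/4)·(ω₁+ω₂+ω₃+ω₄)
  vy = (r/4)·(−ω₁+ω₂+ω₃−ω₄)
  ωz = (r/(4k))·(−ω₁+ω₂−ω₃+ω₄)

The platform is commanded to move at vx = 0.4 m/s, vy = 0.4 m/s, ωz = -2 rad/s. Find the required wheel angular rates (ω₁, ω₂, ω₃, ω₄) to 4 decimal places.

(10.0000, 3.3333, 23.3333, -10.0000)

k = lx + ly = 0.12 + 0.18 = 0.3000;  k·ωz = 0.3000·-2 = -0.6000
ω₁ (FL) = (vx − vy − k·ωz)/r = 0.6000/0.06 = 10.0000
ω₂ (FR) = (vx + vy + k·ωz)/r = 0.2000/0.06 = 3.3333
ω₃ (RL) = (vx + vy − k·ωz)/r = 1.4000/0.06 = 23.3333
ω₄ (RR) = (vx − vy + k·ωz)/r = -0.6000/0.06 = -10.0000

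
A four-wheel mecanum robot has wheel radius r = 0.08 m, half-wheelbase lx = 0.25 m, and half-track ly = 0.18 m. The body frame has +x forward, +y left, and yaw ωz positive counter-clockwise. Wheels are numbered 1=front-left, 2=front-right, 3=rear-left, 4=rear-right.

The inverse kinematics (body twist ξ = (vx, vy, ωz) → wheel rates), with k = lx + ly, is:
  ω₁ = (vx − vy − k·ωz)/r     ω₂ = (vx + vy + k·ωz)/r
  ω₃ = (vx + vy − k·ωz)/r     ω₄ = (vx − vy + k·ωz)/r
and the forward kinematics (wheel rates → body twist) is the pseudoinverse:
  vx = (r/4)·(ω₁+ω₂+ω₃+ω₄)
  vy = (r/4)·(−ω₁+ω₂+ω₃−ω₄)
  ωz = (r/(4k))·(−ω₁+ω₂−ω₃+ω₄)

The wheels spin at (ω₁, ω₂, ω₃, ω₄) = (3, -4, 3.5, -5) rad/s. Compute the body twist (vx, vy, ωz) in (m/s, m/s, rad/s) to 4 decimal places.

(-0.0500, 0.0300, -0.7209)

k = lx + ly = 0.25 + 0.18 = 0.4300
ω₁+ω₂+ω₃+ω₄ = -2.5000  →  vx = (0.08/4)·-2.5000 = -0.0500
−ω₁+ω₂+ω₃−ω₄ = 1.5000  →  vy = (0.08/4)·1.5000 = 0.0300
−ω₁+ω₂−ω₃+ω₄ = -15.5000  →  ωz = (0.08/1.7200)·-15.5000 = -0.7209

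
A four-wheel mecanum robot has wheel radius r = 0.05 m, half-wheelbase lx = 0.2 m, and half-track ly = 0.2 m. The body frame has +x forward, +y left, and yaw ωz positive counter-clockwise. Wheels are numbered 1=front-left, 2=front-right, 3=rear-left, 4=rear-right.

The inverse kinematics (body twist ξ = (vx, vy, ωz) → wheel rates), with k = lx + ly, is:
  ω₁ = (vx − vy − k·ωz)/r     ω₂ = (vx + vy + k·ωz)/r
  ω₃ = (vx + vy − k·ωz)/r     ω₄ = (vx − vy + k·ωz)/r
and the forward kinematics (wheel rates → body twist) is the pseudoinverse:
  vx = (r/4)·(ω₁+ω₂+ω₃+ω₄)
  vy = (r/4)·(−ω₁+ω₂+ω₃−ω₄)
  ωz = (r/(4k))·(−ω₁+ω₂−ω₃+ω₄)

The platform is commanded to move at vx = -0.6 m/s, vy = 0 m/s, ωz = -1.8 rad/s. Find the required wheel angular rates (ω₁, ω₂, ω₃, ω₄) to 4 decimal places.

k = lx + ly = 0.2 + 0.2 = 0.4000;  k·ωz = 0.4000·-1.8 = -0.7200
ω₁ (FL) = (vx − vy − k·ωz)/r = 0.1200/0.05 = 2.4000
ω₂ (FR) = (vx + vy + k·ωz)/r = -1.3200/0.05 = -26.4000
ω₃ (RL) = (vx + vy − k·ωz)/r = 0.1200/0.05 = 2.4000
ω₄ (RR) = (vx − vy + k·ωz)/r = -1.3200/0.05 = -26.4000

(2.4000, -26.4000, 2.4000, -26.4000)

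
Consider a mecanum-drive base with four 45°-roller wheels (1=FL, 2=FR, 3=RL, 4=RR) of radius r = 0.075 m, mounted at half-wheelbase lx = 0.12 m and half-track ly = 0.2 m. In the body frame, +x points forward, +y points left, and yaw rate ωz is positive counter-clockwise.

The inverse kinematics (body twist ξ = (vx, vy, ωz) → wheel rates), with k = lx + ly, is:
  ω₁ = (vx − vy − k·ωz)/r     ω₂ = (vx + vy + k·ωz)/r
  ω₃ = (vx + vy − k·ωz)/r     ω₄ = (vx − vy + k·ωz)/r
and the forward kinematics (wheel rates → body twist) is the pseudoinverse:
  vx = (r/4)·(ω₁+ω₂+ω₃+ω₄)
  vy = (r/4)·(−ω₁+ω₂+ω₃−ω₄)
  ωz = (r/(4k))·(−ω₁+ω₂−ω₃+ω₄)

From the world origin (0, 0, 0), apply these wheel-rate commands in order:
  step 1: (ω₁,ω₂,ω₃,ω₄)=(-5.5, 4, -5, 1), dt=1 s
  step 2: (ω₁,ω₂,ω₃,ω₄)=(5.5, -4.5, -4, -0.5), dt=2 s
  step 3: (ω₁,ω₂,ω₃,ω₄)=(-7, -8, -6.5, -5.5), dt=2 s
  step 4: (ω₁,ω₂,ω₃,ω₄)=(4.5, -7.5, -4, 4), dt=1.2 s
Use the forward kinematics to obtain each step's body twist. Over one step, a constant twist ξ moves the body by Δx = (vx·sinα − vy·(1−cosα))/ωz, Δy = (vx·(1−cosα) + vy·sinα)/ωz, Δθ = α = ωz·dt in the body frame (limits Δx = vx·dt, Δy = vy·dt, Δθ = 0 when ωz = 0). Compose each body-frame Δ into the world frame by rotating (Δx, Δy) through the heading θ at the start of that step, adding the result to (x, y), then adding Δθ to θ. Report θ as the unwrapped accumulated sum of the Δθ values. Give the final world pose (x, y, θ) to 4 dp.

step 1: ξ=(vx,vy,ωz)=(-0.1031, 0.0656, 0.9082), dt=1.0 → body Δ=(-0.1173, 0.0133, 0.9082) → world pose (-0.1173, 0.0133, 0.9082)
step 2: ξ=(vx,vy,ωz)=(-0.0656, -0.2531, -0.3809), dt=2.0 → body Δ=(-0.3026, -0.4111, -0.7617) → world pose (0.0206, -0.4782, 0.1465)
step 3: ξ=(vx,vy,ωz)=(-0.5062, -0.0375, 0.0000), dt=2.0 → body Δ=(-1.0125, -0.0750, 0.0000) → world pose (-0.9701, -0.7002, 0.1465)
step 4: ξ=(vx,vy,ωz)=(-0.0563, -0.3750, -0.2344), dt=1.2 → body Δ=(-0.1295, -0.4347, -0.2812) → world pose (-1.0347, -1.1491, -0.1348)

(-1.0347, -1.1491, -0.1348)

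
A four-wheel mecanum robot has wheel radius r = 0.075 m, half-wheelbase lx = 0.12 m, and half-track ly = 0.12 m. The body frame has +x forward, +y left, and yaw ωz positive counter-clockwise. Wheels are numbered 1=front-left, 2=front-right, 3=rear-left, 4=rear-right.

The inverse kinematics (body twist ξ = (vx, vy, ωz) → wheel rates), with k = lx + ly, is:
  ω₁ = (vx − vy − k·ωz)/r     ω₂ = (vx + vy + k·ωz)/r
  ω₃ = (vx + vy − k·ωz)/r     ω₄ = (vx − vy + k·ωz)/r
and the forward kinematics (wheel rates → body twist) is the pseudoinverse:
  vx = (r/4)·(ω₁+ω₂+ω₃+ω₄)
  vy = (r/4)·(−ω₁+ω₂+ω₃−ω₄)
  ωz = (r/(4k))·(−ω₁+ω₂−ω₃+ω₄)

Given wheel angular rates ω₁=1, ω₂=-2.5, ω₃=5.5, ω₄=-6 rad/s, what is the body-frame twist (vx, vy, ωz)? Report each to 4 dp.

(-0.0375, 0.1500, -1.1719)

k = lx + ly = 0.12 + 0.12 = 0.2400
ω₁+ω₂+ω₃+ω₄ = -2.0000  →  vx = (0.075/4)·-2.0000 = -0.0375
−ω₁+ω₂+ω₃−ω₄ = 8.0000  →  vy = (0.075/4)·8.0000 = 0.1500
−ω₁+ω₂−ω₃+ω₄ = -15.0000  →  ωz = (0.075/0.9600)·-15.0000 = -1.1719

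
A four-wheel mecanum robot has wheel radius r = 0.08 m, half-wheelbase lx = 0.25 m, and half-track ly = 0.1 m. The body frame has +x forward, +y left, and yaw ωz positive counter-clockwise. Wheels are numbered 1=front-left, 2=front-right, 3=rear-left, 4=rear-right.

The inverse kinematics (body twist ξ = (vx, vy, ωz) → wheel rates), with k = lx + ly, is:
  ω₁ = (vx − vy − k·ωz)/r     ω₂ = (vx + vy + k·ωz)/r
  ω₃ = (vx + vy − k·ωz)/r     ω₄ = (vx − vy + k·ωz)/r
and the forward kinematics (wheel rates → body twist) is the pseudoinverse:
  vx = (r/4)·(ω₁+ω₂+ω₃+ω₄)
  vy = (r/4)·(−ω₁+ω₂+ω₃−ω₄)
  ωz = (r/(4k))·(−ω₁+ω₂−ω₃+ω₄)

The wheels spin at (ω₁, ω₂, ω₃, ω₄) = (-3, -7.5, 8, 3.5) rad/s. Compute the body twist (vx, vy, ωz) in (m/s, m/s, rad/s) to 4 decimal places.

k = lx + ly = 0.25 + 0.1 = 0.3500
ω₁+ω₂+ω₃+ω₄ = 1.0000  →  vx = (0.08/4)·1.0000 = 0.0200
−ω₁+ω₂+ω₃−ω₄ = 0.0000  →  vy = (0.08/4)·0.0000 = 0.0000
−ω₁+ω₂−ω₃+ω₄ = -9.0000  →  ωz = (0.08/1.4000)·-9.0000 = -0.5143

(0.0200, 0.0000, -0.5143)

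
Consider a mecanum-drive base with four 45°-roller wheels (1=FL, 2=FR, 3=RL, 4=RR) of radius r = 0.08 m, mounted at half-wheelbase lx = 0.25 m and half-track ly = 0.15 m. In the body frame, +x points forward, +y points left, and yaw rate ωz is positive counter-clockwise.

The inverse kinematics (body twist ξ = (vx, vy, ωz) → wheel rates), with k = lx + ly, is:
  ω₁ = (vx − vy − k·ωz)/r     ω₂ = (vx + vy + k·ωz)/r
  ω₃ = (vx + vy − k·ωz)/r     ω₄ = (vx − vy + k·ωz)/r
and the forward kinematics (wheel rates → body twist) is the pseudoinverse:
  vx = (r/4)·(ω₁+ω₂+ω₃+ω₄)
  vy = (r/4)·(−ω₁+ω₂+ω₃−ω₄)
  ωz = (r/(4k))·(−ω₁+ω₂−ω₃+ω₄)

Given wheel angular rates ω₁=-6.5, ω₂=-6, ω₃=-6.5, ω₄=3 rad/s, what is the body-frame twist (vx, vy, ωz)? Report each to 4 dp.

(-0.3200, -0.1800, 0.5000)

k = lx + ly = 0.25 + 0.15 = 0.4000
ω₁+ω₂+ω₃+ω₄ = -16.0000  →  vx = (0.08/4)·-16.0000 = -0.3200
−ω₁+ω₂+ω₃−ω₄ = -9.0000  →  vy = (0.08/4)·-9.0000 = -0.1800
−ω₁+ω₂−ω₃+ω₄ = 10.0000  →  ωz = (0.08/1.6000)·10.0000 = 0.5000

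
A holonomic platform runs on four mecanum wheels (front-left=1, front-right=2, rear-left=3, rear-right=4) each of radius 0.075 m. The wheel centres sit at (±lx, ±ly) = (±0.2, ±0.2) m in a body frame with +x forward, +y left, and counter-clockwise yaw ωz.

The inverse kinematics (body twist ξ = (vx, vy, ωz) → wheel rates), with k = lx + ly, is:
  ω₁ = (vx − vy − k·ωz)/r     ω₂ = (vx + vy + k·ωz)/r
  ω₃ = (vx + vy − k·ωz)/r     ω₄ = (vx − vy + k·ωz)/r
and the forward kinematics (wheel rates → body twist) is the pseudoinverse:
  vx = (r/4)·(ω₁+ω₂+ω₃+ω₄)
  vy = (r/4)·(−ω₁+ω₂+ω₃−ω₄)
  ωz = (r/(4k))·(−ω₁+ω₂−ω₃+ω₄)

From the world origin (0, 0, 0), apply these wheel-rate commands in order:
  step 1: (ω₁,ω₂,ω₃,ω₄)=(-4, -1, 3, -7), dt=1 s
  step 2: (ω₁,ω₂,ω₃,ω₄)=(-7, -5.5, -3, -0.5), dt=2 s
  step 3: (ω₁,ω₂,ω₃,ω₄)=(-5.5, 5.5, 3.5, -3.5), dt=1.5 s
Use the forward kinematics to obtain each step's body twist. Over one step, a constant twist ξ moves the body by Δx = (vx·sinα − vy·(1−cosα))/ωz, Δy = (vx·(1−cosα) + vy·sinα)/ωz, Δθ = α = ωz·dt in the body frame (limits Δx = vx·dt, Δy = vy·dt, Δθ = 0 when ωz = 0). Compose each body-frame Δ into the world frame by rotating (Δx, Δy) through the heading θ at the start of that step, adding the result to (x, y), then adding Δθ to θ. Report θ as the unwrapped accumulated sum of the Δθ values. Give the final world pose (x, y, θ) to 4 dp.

(-0.8160, 0.8093, 0.3281)

step 1: ξ=(vx,vy,ωz)=(-0.1688, 0.2437, -0.3281), dt=1.0 → body Δ=(-0.1261, 0.2668, -0.3281) → world pose (-0.1261, 0.2668, -0.3281)
step 2: ξ=(vx,vy,ωz)=(-0.3000, -0.0187, 0.1875), dt=2.0 → body Δ=(-0.5791, -0.1478, 0.3750) → world pose (-0.7219, 0.3135, 0.0469)
step 3: ξ=(vx,vy,ωz)=(0.0000, 0.3375, 0.1875), dt=1.5 → body Δ=(-0.0707, 0.4996, 0.2812) → world pose (-0.8160, 0.8093, 0.3281)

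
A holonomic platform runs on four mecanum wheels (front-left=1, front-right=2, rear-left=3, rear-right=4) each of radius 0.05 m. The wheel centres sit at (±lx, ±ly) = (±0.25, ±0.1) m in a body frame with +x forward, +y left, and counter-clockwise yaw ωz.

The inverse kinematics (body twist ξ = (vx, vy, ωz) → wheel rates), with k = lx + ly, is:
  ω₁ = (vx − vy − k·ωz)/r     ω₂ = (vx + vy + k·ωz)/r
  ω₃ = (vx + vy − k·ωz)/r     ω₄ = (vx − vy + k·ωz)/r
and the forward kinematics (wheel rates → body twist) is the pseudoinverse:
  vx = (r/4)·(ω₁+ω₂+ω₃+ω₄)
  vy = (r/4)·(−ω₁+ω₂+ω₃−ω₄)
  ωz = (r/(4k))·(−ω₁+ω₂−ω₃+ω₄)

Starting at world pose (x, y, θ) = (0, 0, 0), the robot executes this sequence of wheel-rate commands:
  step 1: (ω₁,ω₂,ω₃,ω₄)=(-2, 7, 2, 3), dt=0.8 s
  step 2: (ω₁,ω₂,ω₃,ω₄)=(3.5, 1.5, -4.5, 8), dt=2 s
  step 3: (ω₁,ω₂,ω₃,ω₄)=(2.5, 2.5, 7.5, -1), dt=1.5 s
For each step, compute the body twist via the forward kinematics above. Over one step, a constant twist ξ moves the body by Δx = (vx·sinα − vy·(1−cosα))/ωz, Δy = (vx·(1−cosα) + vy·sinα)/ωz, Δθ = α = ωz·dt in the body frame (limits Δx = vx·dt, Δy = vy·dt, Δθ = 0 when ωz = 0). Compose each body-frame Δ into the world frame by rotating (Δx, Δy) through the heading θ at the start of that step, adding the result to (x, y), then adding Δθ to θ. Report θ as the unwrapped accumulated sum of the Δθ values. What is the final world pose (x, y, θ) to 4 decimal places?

(0.5019, 0.2046, 0.5804)

step 1: ξ=(vx,vy,ωz)=(0.1250, 0.1000, 0.3571), dt=0.8 → body Δ=(0.0873, 0.0931, 0.2857) → world pose (0.0873, 0.0931, 0.2857)
step 2: ξ=(vx,vy,ωz)=(0.1063, -0.1813, 0.3750), dt=2.0 → body Δ=(0.3228, -0.2534, 0.7500) → world pose (0.4685, -0.0591, 1.0357)
step 3: ξ=(vx,vy,ωz)=(0.1437, 0.1062, -0.3036), dt=1.5 → body Δ=(0.2439, 0.1057, -0.4554) → world pose (0.5019, 0.2046, 0.5804)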